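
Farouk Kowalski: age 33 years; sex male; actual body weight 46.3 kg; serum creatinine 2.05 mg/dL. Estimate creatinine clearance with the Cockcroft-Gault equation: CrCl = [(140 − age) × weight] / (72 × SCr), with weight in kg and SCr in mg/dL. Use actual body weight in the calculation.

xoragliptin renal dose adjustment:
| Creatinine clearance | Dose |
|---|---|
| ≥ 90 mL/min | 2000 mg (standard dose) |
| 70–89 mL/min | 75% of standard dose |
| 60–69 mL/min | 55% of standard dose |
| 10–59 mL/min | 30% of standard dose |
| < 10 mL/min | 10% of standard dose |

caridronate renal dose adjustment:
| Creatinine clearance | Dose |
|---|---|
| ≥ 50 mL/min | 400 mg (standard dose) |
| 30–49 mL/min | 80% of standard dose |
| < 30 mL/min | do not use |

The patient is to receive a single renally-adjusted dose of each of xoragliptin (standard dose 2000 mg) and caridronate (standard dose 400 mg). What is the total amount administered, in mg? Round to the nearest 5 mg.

CrCl = (140 − 33) × 46.3 / (72 × 2.05) = 4954.1 / 147.60 ≈ 33.6 mL/min
CrCl ≈ 34 mL/min.
xoragliptin: 10–59 mL/min → 30% of 2000 mg = 600 mg.
caridronate: 30–49 mL/min → 80% of 400 mg = 320 mg.
Total = 600 + 320 = 920 mg.

920 mg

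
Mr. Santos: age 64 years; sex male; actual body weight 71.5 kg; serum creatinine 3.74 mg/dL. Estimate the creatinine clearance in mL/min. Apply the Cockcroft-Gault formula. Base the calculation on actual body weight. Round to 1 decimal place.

20.2 mL/min

CrCl = (140 − 64) × 71.5 / (72 × 3.74) = 5434.0 / 269.28 ≈ 20.2 mL/min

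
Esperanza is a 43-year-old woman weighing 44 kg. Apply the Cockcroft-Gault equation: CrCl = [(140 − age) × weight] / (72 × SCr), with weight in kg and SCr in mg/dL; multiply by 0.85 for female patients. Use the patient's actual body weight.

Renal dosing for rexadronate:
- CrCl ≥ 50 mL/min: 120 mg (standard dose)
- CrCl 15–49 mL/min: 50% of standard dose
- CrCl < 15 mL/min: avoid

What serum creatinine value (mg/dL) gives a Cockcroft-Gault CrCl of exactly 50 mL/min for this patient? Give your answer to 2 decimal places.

1.01 mg/dL

Standard dose requires CrCl ≥ 50 mL/min.
Set (140 − 43) × 44 × 0.85 / (72 × SCr) = 50
SCr = (140 − 43) × 44 × 0.85 / (72 × 50) = 1.008 mg/dL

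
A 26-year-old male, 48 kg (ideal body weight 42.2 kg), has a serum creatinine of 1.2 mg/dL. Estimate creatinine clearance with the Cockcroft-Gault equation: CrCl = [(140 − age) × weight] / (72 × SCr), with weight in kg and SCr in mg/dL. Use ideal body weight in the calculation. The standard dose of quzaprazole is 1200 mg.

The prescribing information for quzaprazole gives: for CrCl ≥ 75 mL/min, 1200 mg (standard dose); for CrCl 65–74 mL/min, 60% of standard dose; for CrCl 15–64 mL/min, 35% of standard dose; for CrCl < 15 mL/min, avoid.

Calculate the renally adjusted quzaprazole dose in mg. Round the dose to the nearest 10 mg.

CrCl = (140 − 26) × 42.2 / (72 × 1.2) = 4810.8 / 86.40 ≈ 55.7 mL/min
CrCl ≈ 56 mL/min → bracket 15–64 mL/min.
35% of 1200 mg = 420 mg

420 mg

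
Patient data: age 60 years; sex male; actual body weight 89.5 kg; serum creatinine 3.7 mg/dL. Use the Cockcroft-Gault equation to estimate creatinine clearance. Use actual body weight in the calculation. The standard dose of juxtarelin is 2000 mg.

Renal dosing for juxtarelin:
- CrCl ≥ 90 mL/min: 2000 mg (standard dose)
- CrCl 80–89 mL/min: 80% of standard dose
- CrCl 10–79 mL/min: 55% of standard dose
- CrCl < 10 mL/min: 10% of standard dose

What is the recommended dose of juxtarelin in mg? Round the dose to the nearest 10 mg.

1100 mg

CrCl = (140 − 60) × 89.5 / (72 × 3.7) = 7160.0 / 266.40 ≈ 26.9 mL/min
CrCl ≈ 27 mL/min → bracket 10–79 mL/min.
55% of 2000 mg = 1100 mg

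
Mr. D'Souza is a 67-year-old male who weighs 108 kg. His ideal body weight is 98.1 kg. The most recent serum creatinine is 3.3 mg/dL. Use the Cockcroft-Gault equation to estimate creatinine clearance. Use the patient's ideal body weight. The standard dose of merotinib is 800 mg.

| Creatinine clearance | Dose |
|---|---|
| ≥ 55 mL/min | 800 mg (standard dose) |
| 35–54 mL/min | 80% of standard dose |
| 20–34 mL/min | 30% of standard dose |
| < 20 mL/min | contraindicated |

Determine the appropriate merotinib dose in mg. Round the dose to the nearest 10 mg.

240 mg

CrCl = (140 − 67) × 98.1 / (72 × 3.3) = 7161.3 / 237.60 ≈ 30.1 mL/min
CrCl ≈ 30 mL/min → bracket 20–34 mL/min.
30% of 800 mg = 240 mg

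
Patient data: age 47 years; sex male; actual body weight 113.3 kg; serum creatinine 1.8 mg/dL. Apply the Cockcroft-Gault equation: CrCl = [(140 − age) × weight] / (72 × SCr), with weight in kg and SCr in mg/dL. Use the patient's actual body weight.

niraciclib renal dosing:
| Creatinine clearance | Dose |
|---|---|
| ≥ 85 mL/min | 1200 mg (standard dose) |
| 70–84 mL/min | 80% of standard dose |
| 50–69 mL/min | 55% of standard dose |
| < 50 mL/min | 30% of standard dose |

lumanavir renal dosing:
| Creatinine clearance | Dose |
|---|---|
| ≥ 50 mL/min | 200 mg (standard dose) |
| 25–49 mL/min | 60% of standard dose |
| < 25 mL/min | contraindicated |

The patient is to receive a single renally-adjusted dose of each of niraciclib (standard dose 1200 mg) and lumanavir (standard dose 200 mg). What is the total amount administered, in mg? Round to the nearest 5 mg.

1160 mg

CrCl = (140 − 47) × 113.3 / (72 × 1.8) = 10536.9 / 129.60 ≈ 81.3 mL/min
CrCl ≈ 81 mL/min.
niraciclib: 70–84 mL/min → 80% of 1200 mg = 960 mg.
lumanavir: ≥ 50 mL/min → 100% of 200 mg = 200 mg.
Total = 960 + 200 = 1160 mg.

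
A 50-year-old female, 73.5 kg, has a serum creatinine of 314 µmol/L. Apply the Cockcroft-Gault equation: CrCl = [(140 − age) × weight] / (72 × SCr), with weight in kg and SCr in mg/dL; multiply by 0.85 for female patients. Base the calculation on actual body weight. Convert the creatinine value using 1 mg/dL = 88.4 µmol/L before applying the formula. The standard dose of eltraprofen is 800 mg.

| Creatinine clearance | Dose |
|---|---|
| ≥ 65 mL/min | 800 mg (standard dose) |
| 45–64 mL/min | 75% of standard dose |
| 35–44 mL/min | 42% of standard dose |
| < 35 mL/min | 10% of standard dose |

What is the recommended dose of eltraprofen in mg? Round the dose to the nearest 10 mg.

80 mg

SCr = 314 / 88.4 = 3.552 mg/dL
CrCl = (140 − 50) × 73.5 / (72 × 3.552) × 0.85 = 6615.0 / 255.74 × 0.85 ≈ 22.0 mL/min
CrCl ≈ 22 mL/min → bracket < 35 mL/min.
10% of 800 mg = 80 mg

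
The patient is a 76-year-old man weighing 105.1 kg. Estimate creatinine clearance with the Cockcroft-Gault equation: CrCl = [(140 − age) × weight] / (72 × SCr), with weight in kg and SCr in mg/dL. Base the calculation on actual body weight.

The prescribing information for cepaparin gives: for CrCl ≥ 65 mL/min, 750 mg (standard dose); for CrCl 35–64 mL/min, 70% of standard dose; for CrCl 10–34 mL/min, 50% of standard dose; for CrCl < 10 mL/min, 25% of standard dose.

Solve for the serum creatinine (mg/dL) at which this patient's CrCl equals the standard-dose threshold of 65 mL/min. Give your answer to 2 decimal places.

Standard dose requires CrCl ≥ 65 mL/min.
Set (140 − 76) × 105.1 / (72 × SCr) = 65
SCr = (140 − 76) × 105.1 / (72 × 65) = 1.437 mg/dL

1.44 mg/dL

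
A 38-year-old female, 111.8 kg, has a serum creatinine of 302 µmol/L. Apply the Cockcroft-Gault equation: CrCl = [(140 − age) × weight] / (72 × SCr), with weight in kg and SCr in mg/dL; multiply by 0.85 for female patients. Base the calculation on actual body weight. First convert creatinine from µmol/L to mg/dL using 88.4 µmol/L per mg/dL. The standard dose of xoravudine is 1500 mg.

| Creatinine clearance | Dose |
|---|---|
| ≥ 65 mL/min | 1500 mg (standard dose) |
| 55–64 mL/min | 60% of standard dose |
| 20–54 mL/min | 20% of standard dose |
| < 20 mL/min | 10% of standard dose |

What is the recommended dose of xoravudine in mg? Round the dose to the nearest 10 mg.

300 mg

SCr = 302 / 88.4 = 3.416 mg/dL
CrCl = (140 − 38) × 111.8 / (72 × 3.416) × 0.85 = 11403.6 / 245.95 × 0.85 ≈ 39.4 mL/min
CrCl ≈ 39 mL/min → bracket 20–54 mL/min.
20% of 1500 mg = 300 mg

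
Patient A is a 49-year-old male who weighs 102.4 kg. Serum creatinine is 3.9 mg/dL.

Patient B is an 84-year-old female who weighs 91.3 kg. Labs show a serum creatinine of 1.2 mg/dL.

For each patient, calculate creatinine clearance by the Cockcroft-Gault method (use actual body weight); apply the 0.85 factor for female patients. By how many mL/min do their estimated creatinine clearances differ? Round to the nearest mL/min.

17 mL/min

Patient A: CrCl = (140 − 49) × 102.4 / (72 × 3.9) = 9318.4 / 280.80 ≈ 33.2 mL/min
Patient B: CrCl = (140 − 84) × 91.3 / (72 × 1.2) × 0.85 = 5112.8 / 86.40 × 0.85 ≈ 50.3 mL/min
|33.2 − 50.3| = 17.1 mL/min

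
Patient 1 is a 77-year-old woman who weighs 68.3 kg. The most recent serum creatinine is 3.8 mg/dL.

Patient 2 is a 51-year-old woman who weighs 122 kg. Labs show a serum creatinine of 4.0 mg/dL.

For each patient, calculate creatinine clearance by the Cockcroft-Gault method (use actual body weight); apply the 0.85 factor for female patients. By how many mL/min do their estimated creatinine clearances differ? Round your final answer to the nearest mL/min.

Patient 1: CrCl = (140 − 77) × 68.3 / (72 × 3.8) × 0.85 = 4302.9 / 273.60 × 0.85 ≈ 13.4 mL/min
Patient 2: CrCl = (140 − 51) × 122 / (72 × 4) × 0.85 = 10858.0 / 288.00 × 0.85 ≈ 32.0 mL/min
|13.4 − 32.0| = 18.6 mL/min

19 mL/min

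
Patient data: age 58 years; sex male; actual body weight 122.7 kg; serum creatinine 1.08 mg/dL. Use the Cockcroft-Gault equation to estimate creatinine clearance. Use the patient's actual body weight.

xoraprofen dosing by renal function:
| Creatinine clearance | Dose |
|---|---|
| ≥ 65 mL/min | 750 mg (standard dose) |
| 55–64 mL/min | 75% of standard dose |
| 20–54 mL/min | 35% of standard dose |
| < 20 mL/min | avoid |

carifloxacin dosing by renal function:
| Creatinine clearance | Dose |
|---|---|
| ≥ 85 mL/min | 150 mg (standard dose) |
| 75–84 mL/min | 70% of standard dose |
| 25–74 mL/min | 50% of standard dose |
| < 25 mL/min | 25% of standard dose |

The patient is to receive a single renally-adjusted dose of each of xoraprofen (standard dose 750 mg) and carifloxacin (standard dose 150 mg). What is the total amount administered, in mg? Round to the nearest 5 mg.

CrCl = (140 − 58) × 122.7 / (72 × 1.08) = 10061.4 / 77.76 ≈ 129.4 mL/min
CrCl ≈ 129 mL/min.
xoraprofen: ≥ 65 mL/min → 100% of 750 mg = 750 mg.
carifloxacin: ≥ 85 mL/min → 100% of 150 mg = 150 mg.
Total = 750 + 150 = 900 mg.

900 mg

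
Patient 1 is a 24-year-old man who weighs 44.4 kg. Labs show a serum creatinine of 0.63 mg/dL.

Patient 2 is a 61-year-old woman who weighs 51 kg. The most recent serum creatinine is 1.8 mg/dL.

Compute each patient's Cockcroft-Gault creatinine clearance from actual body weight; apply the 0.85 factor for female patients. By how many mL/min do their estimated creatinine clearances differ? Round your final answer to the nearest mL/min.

87 mL/min

Patient 1: CrCl = (140 − 24) × 44.4 / (72 × 0.63) = 5150.4 / 45.36 ≈ 113.5 mL/min
Patient 2: CrCl = (140 − 61) × 51 / (72 × 1.8) × 0.85 = 4029.0 / 129.60 × 0.85 ≈ 26.4 mL/min
|113.5 − 26.4| = 87.1 mL/min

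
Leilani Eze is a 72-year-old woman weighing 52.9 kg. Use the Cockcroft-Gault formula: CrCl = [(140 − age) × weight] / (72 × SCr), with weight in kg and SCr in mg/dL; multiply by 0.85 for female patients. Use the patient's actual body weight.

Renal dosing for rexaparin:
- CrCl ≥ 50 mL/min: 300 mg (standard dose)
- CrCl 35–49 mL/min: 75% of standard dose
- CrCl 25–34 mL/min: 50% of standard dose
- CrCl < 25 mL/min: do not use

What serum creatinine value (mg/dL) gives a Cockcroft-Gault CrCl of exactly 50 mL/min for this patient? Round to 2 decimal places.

Standard dose requires CrCl ≥ 50 mL/min.
Set (140 − 72) × 52.9 × 0.85 / (72 × SCr) = 50
SCr = (140 − 72) × 52.9 × 0.85 / (72 × 50) = 0.849 mg/dL

0.85 mg/dL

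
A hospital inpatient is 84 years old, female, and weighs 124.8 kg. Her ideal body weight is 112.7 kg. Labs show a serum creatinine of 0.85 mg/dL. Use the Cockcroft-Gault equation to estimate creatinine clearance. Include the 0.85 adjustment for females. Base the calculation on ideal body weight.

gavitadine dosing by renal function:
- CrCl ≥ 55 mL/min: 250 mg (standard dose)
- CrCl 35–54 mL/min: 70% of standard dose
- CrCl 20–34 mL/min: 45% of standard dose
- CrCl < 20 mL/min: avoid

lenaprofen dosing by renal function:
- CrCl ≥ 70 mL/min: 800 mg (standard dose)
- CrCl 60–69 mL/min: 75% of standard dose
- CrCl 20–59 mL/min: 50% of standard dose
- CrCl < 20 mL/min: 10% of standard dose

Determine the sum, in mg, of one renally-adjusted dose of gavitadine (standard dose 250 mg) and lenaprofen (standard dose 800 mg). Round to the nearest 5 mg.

1050 mg

CrCl = (140 − 84) × 112.7 / (72 × 0.85) × 0.85 = 6311.2 / 61.20 × 0.85 ≈ 87.7 mL/min
CrCl ≈ 88 mL/min.
gavitadine: ≥ 55 mL/min → 100% of 250 mg = 250 mg.
lenaprofen: ≥ 70 mL/min → 100% of 800 mg = 800 mg.
Total = 250 + 800 = 1050 mg.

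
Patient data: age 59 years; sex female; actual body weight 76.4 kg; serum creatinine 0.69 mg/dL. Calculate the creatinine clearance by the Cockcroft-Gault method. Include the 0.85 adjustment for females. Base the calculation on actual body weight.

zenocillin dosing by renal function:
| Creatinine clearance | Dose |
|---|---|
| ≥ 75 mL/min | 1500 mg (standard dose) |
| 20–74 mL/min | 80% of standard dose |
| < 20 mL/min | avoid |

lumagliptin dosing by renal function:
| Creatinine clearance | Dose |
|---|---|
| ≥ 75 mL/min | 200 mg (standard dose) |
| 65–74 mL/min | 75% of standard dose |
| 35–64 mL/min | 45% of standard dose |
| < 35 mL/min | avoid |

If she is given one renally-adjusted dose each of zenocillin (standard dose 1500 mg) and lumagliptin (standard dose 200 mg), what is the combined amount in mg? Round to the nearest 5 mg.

1700 mg

CrCl = (140 − 59) × 76.4 / (72 × 0.69) × 0.85 = 6188.4 / 49.68 × 0.85 ≈ 105.9 mL/min
CrCl ≈ 106 mL/min.
zenocillin: ≥ 75 mL/min → 100% of 1500 mg = 1500 mg.
lumagliptin: ≥ 75 mL/min → 100% of 200 mg = 200 mg.
Total = 1500 + 200 = 1700 mg.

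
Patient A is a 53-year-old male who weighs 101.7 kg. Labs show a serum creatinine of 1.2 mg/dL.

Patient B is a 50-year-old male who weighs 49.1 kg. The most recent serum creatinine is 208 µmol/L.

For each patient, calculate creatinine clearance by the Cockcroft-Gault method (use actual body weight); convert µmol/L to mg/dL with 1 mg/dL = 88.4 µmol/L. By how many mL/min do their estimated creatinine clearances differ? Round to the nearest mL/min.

Patient A: CrCl = (140 − 53) × 101.7 / (72 × 1.2) = 8847.9 / 86.40 ≈ 102.4 mL/min
Patient B: SCr = 208 / 88.4 = 2.353 mg/dL
Patient B: CrCl = (140 − 50) × 49.1 / (72 × 2.353) = 4419.0 / 169.42 ≈ 26.1 mL/min
|102.4 − 26.1| = 76.3 mL/min

76 mL/min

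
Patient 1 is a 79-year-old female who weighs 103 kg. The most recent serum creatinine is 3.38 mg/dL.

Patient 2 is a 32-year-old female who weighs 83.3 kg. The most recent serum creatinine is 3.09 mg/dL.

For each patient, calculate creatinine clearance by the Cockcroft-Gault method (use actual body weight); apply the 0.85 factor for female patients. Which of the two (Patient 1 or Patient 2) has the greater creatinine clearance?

Patient 1: CrCl = (140 − 79) × 103 / (72 × 3.38) × 0.85 = 6283.0 / 243.36 × 0.85 ≈ 21.9 mL/min
Patient 2: CrCl = (140 − 32) × 83.3 / (72 × 3.09) × 0.85 = 8996.4 / 222.48 × 0.85 ≈ 34.4 mL/min
21.9 vs 34.4 mL/min → Patient 2 is higher.

Patient 2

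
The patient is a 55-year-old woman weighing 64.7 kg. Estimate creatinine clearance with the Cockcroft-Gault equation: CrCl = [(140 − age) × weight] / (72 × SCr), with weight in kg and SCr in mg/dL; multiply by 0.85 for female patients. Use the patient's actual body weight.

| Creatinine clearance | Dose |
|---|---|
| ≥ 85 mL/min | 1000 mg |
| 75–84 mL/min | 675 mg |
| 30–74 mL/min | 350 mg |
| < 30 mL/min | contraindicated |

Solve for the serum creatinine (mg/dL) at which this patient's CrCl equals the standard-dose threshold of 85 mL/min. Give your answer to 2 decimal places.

0.76 mg/dL

Standard dose requires CrCl ≥ 85 mL/min.
Set (140 − 55) × 64.7 × 0.85 / (72 × SCr) = 85
SCr = (140 − 55) × 64.7 × 0.85 / (72 × 85) = 0.764 mg/dL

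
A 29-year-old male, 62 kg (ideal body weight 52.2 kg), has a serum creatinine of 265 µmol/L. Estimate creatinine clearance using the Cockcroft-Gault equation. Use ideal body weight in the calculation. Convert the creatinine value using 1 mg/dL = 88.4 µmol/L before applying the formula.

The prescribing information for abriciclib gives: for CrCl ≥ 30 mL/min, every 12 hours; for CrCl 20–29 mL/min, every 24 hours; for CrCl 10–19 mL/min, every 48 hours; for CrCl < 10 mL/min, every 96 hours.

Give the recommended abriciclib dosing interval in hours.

SCr = 265 / 88.4 = 2.998 mg/dL
CrCl = (140 − 29) × 52.2 / (72 × 2.998) = 5794.2 / 215.86 ≈ 26.8 mL/min
CrCl ≈ 27 mL/min → bracket 20–29 mL/min → every 24 hours.

every 24 hours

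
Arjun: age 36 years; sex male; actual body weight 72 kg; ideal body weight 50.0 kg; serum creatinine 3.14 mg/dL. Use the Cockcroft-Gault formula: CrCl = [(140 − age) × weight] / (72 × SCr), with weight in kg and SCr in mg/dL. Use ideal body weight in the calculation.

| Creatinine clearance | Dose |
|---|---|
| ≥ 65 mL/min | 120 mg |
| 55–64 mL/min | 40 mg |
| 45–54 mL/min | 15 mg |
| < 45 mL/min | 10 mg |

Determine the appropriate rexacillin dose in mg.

CrCl = (140 − 36) × 50 / (72 × 3.14) = 5200.0 / 226.08 ≈ 23.0 mL/min
CrCl ≈ 23 mL/min → bracket < 45 mL/min.
Dose for this bracket: 10 mg.

10 mg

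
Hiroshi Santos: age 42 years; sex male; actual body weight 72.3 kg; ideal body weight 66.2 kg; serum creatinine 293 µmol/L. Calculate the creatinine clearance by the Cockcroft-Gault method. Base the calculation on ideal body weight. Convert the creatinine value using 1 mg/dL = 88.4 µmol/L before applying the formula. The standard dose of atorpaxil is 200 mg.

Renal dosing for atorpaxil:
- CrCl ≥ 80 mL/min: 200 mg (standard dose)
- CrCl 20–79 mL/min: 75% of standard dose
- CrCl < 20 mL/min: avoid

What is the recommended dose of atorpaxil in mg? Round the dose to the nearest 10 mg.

150 mg

SCr = 293 / 88.4 = 3.314 mg/dL
CrCl = (140 − 42) × 66.2 / (72 × 3.314) = 6487.6 / 238.61 ≈ 27.2 mL/min
CrCl ≈ 27 mL/min → bracket 20–79 mL/min.
75% of 200 mg = 150 mg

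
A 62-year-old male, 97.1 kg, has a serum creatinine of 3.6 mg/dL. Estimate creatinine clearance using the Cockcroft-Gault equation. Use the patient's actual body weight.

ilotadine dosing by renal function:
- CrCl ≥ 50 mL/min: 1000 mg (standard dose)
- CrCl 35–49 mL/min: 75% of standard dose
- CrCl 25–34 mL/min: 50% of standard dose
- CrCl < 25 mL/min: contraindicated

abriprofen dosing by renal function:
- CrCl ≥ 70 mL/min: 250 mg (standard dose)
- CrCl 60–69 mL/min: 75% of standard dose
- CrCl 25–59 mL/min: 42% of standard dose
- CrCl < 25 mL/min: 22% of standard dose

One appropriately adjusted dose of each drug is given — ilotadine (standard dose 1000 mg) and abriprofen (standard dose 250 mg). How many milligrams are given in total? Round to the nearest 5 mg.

605 mg

CrCl = (140 − 62) × 97.1 / (72 × 3.6) = 7573.8 / 259.20 ≈ 29.2 mL/min
CrCl ≈ 29 mL/min.
ilotadine: 25–34 mL/min → 50% of 1000 mg = 500 mg.
abriprofen: 25–59 mL/min → 42% of 250 mg = 105 mg.
Total = 500 + 105 = 605 mg.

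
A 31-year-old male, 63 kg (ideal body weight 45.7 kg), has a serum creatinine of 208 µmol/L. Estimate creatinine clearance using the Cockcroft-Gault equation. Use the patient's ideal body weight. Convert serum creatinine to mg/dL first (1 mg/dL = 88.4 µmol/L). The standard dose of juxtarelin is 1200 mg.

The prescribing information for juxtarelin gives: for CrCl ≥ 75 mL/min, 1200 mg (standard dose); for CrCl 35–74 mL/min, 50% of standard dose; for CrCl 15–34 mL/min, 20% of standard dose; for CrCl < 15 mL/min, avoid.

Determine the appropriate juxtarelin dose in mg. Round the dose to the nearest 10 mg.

SCr = 208 / 88.4 = 2.353 mg/dL
CrCl = (140 − 31) × 45.7 / (72 × 2.353) = 4981.3 / 169.42 ≈ 29.4 mL/min
CrCl ≈ 29 mL/min → bracket 15–34 mL/min.
20% of 1200 mg = 240 mg

240 mg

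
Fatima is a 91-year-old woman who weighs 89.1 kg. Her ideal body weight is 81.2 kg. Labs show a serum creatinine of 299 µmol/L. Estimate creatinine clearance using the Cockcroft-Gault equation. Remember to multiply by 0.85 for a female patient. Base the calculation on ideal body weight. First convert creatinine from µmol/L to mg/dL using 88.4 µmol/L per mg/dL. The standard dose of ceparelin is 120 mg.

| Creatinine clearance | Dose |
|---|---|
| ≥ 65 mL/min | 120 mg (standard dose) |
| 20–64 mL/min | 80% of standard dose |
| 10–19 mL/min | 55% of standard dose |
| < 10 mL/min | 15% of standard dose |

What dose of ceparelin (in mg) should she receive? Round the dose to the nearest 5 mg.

SCr = 299 / 88.4 = 3.382 mg/dL
CrCl = (140 − 91) × 81.2 / (72 × 3.382) × 0.85 = 3978.8 / 243.50 × 0.85 ≈ 13.9 mL/min
CrCl ≈ 14 mL/min → bracket 10–19 mL/min.
55% of 120 mg = 66 mg → 65 mg

65 mg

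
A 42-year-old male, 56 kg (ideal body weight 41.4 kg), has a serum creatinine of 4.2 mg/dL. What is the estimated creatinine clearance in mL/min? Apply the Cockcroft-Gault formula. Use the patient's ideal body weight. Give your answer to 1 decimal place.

CrCl = (140 − 42) × 41.4 / (72 × 4.2) = 4057.2 / 302.40 ≈ 13.4 mL/min

13.4 mL/min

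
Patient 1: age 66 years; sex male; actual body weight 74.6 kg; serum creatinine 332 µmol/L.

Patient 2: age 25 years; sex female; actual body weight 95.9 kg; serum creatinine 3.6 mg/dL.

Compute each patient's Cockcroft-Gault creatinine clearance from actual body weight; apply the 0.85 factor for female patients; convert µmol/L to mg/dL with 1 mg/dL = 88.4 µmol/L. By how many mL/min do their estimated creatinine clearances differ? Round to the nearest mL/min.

16 mL/min

Patient 1: SCr = 332 / 88.4 = 3.756 mg/dL
Patient 1: CrCl = (140 − 66) × 74.6 / (72 × 3.756) = 5520.4 / 270.43 ≈ 20.4 mL/min
Patient 2: CrCl = (140 − 25) × 95.9 / (72 × 3.6) × 0.85 = 11028.5 / 259.20 × 0.85 ≈ 36.2 mL/min
|20.4 − 36.2| = 15.8 mL/min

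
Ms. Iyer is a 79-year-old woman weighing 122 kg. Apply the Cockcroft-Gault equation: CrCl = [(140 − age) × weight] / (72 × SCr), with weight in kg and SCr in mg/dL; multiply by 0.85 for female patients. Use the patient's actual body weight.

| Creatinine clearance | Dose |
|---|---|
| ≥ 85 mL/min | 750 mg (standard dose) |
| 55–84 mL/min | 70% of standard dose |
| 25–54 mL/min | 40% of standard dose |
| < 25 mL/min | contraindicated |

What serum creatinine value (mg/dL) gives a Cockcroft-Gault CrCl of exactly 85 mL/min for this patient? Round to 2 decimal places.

1.03 mg/dL

Standard dose requires CrCl ≥ 85 mL/min.
Set (140 − 79) × 122 × 0.85 / (72 × SCr) = 85
SCr = (140 − 79) × 122 × 0.85 / (72 × 85) = 1.034 mg/dL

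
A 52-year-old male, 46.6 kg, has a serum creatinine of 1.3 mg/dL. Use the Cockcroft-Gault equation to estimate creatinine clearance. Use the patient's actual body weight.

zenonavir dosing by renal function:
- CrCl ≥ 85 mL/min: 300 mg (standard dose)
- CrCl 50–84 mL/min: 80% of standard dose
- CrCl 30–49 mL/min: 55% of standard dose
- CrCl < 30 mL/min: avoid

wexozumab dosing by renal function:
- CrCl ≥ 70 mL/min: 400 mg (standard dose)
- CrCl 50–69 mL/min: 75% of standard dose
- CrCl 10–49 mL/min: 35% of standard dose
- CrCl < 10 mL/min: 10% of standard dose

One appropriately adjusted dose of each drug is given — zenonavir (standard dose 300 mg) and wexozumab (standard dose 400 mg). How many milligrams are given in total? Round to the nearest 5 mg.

CrCl = (140 − 52) × 46.6 / (72 × 1.3) = 4100.8 / 93.60 ≈ 43.8 mL/min
CrCl ≈ 44 mL/min.
zenonavir: 30–49 mL/min → 55% of 300 mg = 165 mg.
wexozumab: 10–49 mL/min → 35% of 400 mg = 140 mg.
Total = 165 + 140 = 305 mg.

305 mg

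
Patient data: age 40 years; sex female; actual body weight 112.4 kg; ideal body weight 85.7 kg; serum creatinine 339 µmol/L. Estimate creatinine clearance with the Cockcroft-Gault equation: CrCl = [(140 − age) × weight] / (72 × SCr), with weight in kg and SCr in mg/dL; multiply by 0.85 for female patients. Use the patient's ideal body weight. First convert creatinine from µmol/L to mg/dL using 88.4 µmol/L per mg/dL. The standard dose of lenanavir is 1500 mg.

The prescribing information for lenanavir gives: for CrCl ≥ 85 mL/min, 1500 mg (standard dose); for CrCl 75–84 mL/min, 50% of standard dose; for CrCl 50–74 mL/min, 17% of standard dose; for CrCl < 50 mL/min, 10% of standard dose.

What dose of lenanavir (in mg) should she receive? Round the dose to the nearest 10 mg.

150 mg

SCr = 339 / 88.4 = 3.835 mg/dL
CrCl = (140 − 40) × 85.7 / (72 × 3.835) × 0.85 = 8570.0 / 276.12 × 0.85 ≈ 26.4 mL/min
CrCl ≈ 26 mL/min → bracket < 50 mL/min.
10% of 1500 mg = 150 mg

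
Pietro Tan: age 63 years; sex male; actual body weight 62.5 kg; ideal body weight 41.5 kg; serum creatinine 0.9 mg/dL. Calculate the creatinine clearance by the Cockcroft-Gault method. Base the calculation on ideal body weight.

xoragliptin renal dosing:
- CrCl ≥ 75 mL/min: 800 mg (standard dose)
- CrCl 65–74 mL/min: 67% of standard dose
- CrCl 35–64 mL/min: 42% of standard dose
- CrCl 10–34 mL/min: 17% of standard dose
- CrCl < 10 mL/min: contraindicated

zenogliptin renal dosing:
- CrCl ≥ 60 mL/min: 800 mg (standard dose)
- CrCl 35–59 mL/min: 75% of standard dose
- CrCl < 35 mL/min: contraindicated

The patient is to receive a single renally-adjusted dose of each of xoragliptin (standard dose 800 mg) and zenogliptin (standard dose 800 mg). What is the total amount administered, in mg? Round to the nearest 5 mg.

CrCl = (140 − 63) × 41.5 / (72 × 0.9) = 3195.5 / 64.80 ≈ 49.3 mL/min
CrCl ≈ 49 mL/min.
xoragliptin: 35–64 mL/min → 42% of 800 mg = 336 mg.
zenogliptin: 35–59 mL/min → 75% of 800 mg = 600 mg.
Total = 336 + 600 = 936 mg.

935 mg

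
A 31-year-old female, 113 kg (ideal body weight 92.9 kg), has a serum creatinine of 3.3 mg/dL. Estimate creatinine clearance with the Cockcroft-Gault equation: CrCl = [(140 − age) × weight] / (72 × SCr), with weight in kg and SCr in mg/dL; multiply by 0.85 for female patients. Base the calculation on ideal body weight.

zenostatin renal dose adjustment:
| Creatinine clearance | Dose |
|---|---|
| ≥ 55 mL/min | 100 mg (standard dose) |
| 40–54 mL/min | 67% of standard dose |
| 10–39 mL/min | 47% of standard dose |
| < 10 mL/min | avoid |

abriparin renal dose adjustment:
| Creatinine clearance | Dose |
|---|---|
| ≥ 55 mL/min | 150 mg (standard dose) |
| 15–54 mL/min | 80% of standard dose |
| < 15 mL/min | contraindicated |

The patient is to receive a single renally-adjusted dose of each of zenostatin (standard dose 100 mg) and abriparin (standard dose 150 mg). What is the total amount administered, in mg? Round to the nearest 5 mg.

CrCl = (140 − 31) × 92.9 / (72 × 3.3) × 0.85 = 10126.1 / 237.60 × 0.85 ≈ 36.2 mL/min
CrCl ≈ 36 mL/min.
zenostatin: 10–39 mL/min → 47% of 100 mg = 47 mg.
abriparin: 15–54 mL/min → 80% of 150 mg = 120 mg.
Total = 47 + 120 = 167 mg.

165 mg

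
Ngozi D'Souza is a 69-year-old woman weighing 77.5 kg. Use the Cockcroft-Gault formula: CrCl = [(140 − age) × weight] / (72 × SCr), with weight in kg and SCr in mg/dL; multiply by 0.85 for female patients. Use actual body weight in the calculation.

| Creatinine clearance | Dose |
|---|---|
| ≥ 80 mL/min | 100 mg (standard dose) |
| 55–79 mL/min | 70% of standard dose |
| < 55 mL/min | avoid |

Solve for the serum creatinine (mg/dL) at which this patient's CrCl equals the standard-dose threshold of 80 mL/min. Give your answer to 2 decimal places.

0.81 mg/dL

Standard dose requires CrCl ≥ 80 mL/min.
Set (140 − 69) × 77.5 × 0.85 / (72 × SCr) = 80
SCr = (140 − 69) × 77.5 × 0.85 / (72 × 80) = 0.812 mg/dL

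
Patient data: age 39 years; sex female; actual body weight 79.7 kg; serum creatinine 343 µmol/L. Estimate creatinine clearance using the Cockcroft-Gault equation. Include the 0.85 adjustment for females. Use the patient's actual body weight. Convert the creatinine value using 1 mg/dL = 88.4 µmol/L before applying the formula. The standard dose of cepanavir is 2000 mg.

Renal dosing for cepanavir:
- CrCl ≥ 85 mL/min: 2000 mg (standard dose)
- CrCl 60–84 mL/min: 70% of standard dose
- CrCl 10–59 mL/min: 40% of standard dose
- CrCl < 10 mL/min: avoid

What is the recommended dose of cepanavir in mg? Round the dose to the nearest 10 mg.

SCr = 343 / 88.4 = 3.88 mg/dL
CrCl = (140 − 39) × 79.7 / (72 × 3.88) × 0.85 = 8049.7 / 279.36 × 0.85 ≈ 24.5 mL/min
CrCl ≈ 24 mL/min → bracket 10–59 mL/min.
40% of 2000 mg = 800 mg

800 mg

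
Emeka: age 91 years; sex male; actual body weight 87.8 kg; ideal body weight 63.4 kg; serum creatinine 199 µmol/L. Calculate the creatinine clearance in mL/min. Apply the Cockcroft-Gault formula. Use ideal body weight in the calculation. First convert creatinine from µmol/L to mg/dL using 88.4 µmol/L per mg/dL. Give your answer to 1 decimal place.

SCr = 199 / 88.4 = 2.251 mg/dL
CrCl = (140 − 91) × 63.4 / (72 × 2.251) = 3106.6 / 162.07 ≈ 19.2 mL/min

19.2 mL/min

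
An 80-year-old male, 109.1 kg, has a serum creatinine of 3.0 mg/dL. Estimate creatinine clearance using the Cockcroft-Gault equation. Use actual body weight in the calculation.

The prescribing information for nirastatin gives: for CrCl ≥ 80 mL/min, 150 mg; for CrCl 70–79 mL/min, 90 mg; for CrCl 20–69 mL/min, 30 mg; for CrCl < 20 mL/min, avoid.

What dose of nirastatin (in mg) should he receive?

CrCl = (140 − 80) × 109.1 / (72 × 3) = 6546.0 / 216.00 ≈ 30.3 mL/min
CrCl ≈ 30 mL/min → bracket 20–69 mL/min.
Dose for this bracket: 30 mg.

30 mg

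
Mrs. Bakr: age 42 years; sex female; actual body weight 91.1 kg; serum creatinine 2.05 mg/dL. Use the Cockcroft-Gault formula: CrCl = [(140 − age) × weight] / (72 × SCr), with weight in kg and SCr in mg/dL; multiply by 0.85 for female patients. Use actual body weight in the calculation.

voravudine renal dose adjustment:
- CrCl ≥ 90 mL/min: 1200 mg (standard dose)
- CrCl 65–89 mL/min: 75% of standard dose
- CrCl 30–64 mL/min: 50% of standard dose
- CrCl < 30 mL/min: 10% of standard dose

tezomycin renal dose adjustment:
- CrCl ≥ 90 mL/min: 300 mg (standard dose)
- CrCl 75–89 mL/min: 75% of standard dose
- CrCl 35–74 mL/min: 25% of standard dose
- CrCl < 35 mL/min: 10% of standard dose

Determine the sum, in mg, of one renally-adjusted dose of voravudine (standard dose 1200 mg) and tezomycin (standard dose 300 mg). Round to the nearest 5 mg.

CrCl = (140 − 42) × 91.1 / (72 × 2.05) × 0.85 = 8927.8 / 147.60 × 0.85 ≈ 51.4 mL/min
CrCl ≈ 51 mL/min.
voravudine: 30–64 mL/min → 50% of 1200 mg = 600 mg.
tezomycin: 35–74 mL/min → 25% of 300 mg = 75 mg.
Total = 600 + 75 = 675 mg.

675 mg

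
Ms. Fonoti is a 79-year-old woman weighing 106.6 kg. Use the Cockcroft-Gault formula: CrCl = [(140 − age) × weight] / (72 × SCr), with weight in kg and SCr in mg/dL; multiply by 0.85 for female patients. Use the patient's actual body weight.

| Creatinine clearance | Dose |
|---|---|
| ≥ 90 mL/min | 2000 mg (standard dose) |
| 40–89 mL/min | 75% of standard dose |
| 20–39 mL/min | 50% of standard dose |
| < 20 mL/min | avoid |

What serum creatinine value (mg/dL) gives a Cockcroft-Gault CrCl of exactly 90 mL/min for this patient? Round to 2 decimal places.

Standard dose requires CrCl ≥ 90 mL/min.
Set (140 − 79) × 106.6 × 0.85 / (72 × SCr) = 90
SCr = (140 − 79) × 106.6 × 0.85 / (72 × 90) = 0.853 mg/dL

0.85 mg/dL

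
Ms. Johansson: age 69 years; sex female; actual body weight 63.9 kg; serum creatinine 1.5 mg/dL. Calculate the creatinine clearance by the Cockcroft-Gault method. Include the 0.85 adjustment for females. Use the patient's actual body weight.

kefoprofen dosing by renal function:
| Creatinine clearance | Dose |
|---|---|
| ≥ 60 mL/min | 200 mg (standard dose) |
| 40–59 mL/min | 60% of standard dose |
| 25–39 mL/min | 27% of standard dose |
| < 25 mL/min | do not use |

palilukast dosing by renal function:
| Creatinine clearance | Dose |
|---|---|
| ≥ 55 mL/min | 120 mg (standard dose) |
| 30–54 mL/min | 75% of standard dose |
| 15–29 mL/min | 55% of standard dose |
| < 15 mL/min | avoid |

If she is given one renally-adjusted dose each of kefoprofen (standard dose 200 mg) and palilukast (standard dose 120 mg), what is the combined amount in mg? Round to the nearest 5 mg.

145 mg

CrCl = (140 − 69) × 63.9 / (72 × 1.5) × 0.85 = 4536.9 / 108.00 × 0.85 ≈ 35.7 mL/min
CrCl ≈ 36 mL/min.
kefoprofen: 25–39 mL/min → 27% of 200 mg = 54 mg.
palilukast: 30–54 mL/min → 75% of 120 mg = 90 mg.
Total = 54 + 90 = 144 mg.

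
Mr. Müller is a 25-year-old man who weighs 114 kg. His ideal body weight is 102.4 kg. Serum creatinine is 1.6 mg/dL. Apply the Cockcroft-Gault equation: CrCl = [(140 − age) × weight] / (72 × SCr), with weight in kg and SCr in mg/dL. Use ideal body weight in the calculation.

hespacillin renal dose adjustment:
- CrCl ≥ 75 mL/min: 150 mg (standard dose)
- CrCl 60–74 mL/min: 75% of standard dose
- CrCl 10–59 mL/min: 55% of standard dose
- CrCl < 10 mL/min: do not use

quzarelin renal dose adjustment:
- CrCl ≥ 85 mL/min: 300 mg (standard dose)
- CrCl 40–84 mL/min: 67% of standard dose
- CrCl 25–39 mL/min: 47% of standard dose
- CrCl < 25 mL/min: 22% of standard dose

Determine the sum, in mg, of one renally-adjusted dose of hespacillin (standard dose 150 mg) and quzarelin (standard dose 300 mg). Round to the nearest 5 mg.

450 mg

CrCl = (140 − 25) × 102.4 / (72 × 1.6) = 11776.0 / 115.20 ≈ 102.2 mL/min
CrCl ≈ 102 mL/min.
hespacillin: ≥ 75 mL/min → 100% of 150 mg = 150 mg.
quzarelin: ≥ 85 mL/min → 100% of 300 mg = 300 mg.
Total = 150 + 300 = 450 mg.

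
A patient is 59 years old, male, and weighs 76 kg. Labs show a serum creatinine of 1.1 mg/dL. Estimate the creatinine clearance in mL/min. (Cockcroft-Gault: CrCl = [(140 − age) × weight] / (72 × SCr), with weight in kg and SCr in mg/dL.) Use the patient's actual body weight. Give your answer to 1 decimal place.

CrCl = (140 − 59) × 76 / (72 × 1.1) = 6156.0 / 79.20 ≈ 77.7 mL/min

77.7 mL/min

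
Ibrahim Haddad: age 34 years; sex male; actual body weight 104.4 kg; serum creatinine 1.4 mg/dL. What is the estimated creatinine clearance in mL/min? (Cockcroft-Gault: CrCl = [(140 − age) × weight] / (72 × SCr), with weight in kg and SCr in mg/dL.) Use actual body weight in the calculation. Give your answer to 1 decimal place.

109.8 mL/min

CrCl = (140 − 34) × 104.4 / (72 × 1.4) = 11066.4 / 100.80 ≈ 109.8 mL/min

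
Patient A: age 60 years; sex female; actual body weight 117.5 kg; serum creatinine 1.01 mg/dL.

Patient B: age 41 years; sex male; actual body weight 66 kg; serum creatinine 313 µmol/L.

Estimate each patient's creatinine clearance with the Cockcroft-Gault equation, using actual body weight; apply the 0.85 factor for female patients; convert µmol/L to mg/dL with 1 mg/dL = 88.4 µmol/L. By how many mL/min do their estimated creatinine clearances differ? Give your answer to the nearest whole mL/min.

Patient A: CrCl = (140 − 60) × 117.5 / (72 × 1.01) × 0.85 = 9400.0 / 72.72 × 0.85 ≈ 109.9 mL/min
Patient B: SCr = 313 / 88.4 = 3.541 mg/dL
Patient B: CrCl = (140 − 41) × 66 / (72 × 3.541) = 6534.0 / 254.95 ≈ 25.6 mL/min
|109.9 − 25.6| = 84.3 mL/min

84 mL/min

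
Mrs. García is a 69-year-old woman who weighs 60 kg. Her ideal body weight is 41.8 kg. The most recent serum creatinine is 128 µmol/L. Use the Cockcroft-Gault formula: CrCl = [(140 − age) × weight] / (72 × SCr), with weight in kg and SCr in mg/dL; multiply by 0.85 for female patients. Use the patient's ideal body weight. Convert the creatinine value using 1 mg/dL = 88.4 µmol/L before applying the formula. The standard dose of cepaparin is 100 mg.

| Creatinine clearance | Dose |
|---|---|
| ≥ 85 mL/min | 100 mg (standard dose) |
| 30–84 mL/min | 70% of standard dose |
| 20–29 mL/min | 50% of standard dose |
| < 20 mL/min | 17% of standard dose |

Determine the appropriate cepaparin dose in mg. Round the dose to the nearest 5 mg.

50 mg

SCr = 128 / 88.4 = 1.448 mg/dL
CrCl = (140 − 69) × 41.8 / (72 × 1.448) × 0.85 = 2967.8 / 104.26 × 0.85 ≈ 24.2 mL/min
CrCl ≈ 24 mL/min → bracket 20–29 mL/min.
50% of 100 mg = 50 mg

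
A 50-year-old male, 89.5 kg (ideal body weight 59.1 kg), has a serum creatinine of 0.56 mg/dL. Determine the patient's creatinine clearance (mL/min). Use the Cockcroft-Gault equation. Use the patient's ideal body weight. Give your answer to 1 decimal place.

131.9 mL/min

CrCl = (140 − 50) × 59.1 / (72 × 0.56) = 5319.0 / 40.32 ≈ 131.9 mL/min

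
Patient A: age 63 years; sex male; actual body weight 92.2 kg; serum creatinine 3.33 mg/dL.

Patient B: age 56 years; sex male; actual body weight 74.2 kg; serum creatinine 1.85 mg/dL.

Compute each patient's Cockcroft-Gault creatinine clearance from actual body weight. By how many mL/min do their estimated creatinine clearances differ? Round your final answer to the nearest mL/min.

17 mL/min

Patient A: CrCl = (140 − 63) × 92.2 / (72 × 3.33) = 7099.4 / 239.76 ≈ 29.6 mL/min
Patient B: CrCl = (140 − 56) × 74.2 / (72 × 1.85) = 6232.8 / 133.20 ≈ 46.8 mL/min
|29.6 − 46.8| = 17.2 mL/min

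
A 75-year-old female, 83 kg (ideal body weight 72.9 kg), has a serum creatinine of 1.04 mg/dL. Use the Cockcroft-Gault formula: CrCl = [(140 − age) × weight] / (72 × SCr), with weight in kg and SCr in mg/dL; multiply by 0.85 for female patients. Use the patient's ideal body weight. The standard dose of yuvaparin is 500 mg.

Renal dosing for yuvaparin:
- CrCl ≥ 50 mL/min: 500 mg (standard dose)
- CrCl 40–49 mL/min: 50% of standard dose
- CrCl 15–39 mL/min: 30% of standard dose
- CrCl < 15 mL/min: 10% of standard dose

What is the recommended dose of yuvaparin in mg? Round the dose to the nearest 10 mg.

CrCl = (140 − 75) × 72.9 / (72 × 1.04) × 0.85 = 4738.5 / 74.88 × 0.85 ≈ 53.8 mL/min
CrCl ≈ 54 mL/min → bracket ≥ 50 mL/min.
100% of 500 mg = 500 mg

500 mg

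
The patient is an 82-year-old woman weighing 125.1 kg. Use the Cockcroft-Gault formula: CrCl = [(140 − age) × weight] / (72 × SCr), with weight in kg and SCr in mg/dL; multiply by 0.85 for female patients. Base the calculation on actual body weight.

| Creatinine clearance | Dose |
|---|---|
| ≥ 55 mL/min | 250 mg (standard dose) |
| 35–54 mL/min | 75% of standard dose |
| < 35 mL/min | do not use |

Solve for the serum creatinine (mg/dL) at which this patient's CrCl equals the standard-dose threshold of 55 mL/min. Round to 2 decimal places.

1.56 mg/dL

Standard dose requires CrCl ≥ 55 mL/min.
Set (140 − 82) × 125.1 × 0.85 / (72 × SCr) = 55
SCr = (140 − 82) × 125.1 × 0.85 / (72 × 55) = 1.557 mg/dL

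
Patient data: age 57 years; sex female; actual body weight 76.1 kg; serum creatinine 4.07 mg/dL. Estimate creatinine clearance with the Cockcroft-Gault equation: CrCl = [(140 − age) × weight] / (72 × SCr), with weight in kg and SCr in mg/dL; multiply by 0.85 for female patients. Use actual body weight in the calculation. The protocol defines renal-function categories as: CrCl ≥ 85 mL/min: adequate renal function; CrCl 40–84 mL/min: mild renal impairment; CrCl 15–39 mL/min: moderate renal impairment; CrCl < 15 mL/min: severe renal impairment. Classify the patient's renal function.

CrCl = (140 − 57) × 76.1 / (72 × 4.07) × 0.85 = 6316.3 / 293.04 × 0.85 ≈ 18.3 mL/min
18 mL/min falls in the 'moderate renal impairment' range.

moderate renal impairment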